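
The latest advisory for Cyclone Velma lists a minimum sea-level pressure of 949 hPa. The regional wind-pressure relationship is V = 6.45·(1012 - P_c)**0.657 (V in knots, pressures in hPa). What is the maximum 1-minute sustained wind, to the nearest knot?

98 kt

ΔP = 1012 − 949 = 63 hPa.
63^0.657 ≈ 15.211.
V ≈ 6.45 × 15.211 ≈ 98.1 kt.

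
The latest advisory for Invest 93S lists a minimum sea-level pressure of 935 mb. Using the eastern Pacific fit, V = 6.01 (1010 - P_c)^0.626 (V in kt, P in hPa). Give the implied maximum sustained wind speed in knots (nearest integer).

ΔP = 1010 − 935 = 75 mb.
75^0.626 ≈ 14.921.
V ≈ 6.01 × 14.921 ≈ 89.7 kt.

90 kt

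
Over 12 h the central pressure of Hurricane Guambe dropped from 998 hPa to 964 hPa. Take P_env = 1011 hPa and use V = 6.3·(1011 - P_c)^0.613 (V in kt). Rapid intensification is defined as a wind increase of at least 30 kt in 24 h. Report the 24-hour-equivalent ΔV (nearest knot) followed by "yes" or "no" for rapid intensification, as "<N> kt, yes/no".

73 kt, yes

V₁: ΔP = 13, V ≈ 6.3 × 13^0.613 ≈ 30.35 kt.
V₂: ΔP = 47, V ≈ 6.3 × 47^0.613 ≈ 66.73 kt.
ΔV over 12 h = 36.38 kt → 24 h equivalent = 36.38 × 24/12 ≈ 72.76 kt.
73 kt ≥ 30 kt ⇒ rapid intensification.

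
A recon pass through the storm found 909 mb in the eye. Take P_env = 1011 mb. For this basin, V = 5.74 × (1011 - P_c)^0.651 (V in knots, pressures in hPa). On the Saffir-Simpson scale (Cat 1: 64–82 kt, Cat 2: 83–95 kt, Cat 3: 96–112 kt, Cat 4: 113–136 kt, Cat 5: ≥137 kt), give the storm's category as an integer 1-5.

4

ΔP = 1011 − 909 = 102 mb.
V ≈ 5.74 × 102^0.651 = 5.74 × 20.30 ≈ 117 kt.
117 kt falls in the Category 4 band.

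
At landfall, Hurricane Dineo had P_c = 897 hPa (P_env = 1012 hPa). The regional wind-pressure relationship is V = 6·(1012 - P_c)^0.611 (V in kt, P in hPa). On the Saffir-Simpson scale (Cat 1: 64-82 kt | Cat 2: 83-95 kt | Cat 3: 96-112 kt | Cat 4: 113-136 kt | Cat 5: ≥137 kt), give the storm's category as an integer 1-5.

ΔP = 1012 − 897 = 115 hPa.
V ≈ 6 × 115^0.611 = 6 × 18.16 ≈ 109 kt.
109 kt falls in the Category 3 band.

3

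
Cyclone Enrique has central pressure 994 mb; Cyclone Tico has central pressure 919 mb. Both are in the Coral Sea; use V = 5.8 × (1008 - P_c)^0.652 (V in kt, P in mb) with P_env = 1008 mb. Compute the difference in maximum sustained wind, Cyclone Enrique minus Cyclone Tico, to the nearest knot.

-76 kt

Cyclone Enrique: ΔP = 14; V ≈ 5.8 × 14^0.652 ≈ 32.41 kt.
Cyclone Tico: ΔP = 89; V ≈ 5.8 × 89^0.652 ≈ 108.25 kt.
Difference ≈ 32.41 − 108.25 = -75.84 → -76 kt.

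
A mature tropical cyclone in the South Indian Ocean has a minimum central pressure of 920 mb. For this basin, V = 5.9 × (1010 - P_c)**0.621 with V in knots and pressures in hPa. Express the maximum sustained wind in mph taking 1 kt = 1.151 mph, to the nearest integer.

ΔP = 1010 − 920 = 90 mb.
V ≈ 5.9 × 90^0.621 = 5.9 × 16.353 ≈ 96.480 kt.
96.480 × 1.151 ≈ 111.05 mph → 111 mph.

111 mph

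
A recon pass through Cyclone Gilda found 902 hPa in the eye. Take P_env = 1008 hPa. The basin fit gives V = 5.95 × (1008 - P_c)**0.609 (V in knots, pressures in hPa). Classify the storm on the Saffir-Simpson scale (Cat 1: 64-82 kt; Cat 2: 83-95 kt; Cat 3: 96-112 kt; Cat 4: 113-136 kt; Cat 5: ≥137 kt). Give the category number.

ΔP = 1008 − 902 = 106 hPa.
V ≈ 5.95 × 106^0.609 = 5.95 × 17.12 ≈ 102 kt.
102 kt falls in the Category 3 band.

3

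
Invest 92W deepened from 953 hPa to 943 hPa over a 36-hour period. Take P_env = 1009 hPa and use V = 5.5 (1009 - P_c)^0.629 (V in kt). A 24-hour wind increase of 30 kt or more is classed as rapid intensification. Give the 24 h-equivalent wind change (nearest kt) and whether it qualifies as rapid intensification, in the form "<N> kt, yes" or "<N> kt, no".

V₁: ΔP = 56, V ≈ 5.5 × 56^0.629 ≈ 69.18 kt.
V₂: ΔP = 66, V ≈ 5.5 × 66^0.629 ≈ 76.71 kt.
ΔV over 36 h = 7.53 kt → 24 h equivalent = 7.53 × 24/36 ≈ 5.02 kt.
5 kt < 30 kt ⇒ not rapid intensification.

5 kt, no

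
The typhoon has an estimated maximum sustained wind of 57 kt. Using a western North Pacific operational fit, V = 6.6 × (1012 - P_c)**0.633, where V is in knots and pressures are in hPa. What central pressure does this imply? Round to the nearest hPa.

ΔP = (V / 6.6)^(1/0.633) = (57/6.6)^1.580.
57/6.6 = 8.636; 8.636^1.580 ≈ 30.14 hPa.
P_c = 1012 − 30.14 = 981.86 ≈ 982 hPa.

982 hPa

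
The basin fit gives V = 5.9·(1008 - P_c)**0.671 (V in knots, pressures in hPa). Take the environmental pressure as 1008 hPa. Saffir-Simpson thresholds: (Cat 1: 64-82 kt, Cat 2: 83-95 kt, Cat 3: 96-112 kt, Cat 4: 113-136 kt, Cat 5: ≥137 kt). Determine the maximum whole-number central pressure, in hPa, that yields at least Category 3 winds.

Category 3 begins at V = 96 kt.
Required ΔP = (96/5.9)^(1/0.671) = 16.271^1.490 ≈ 63.88 hPa.
P_c ≤ 1008 − 63.88 = 944.12, so the highest integer P_c is 944 hPa.

944 hPa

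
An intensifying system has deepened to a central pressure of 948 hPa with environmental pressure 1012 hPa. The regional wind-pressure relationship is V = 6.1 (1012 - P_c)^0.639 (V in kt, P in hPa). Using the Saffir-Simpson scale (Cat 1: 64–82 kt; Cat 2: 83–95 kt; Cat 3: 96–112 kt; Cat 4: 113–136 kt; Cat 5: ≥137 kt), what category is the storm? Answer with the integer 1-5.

ΔP = 1012 − 948 = 64 hPa.
V ≈ 6.1 × 64^0.639 = 6.1 × 14.26 ≈ 87 kt.
87 kt falls in the Category 2 band.

2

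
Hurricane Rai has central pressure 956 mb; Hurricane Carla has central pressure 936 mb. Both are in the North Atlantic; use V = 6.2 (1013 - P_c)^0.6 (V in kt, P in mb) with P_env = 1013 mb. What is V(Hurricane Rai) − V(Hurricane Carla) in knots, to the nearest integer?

-14 kt

Hurricane Rai: ΔP = 57; V ≈ 6.2 × 57^0.6 ≈ 70.13 kt.
Hurricane Carla: ΔP = 77; V ≈ 6.2 × 77^0.6 ≈ 84.00 kt.
Difference ≈ 70.13 − 84.00 = -13.87 → -14 kt.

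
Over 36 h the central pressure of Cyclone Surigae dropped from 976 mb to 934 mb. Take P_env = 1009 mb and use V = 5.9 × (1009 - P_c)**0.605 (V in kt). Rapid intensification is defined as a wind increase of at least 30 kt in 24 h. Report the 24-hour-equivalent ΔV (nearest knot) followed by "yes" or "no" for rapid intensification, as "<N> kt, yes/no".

V₁: ΔP = 33, V ≈ 5.9 × 33^0.605 ≈ 48.93 kt.
V₂: ΔP = 75, V ≈ 5.9 × 75^0.605 ≈ 80.40 kt.
ΔV over 36 h = 31.47 kt → 24 h equivalent = 31.47 × 24/36 ≈ 20.98 kt.
21 kt < 30 kt ⇒ not rapid intensification.

21 kt, no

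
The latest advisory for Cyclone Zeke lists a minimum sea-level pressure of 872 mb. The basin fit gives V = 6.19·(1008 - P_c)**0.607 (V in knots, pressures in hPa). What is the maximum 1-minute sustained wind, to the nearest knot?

122 kt

ΔP = 1008 − 872 = 136 mb.
136^0.607 ≈ 19.727.
V ≈ 6.19 × 19.727 ≈ 122.1 kt.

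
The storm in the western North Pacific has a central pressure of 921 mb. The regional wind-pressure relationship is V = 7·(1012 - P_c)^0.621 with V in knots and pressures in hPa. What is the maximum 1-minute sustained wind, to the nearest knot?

ΔP = 1012 − 921 = 91 mb.
91^0.621 ≈ 16.465.
V ≈ 7 × 16.465 ≈ 115.3 kt.

115 kt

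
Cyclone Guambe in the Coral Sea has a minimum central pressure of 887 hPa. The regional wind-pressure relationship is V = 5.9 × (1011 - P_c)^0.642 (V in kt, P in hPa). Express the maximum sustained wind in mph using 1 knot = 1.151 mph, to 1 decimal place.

149.9 mph

ΔP = 1011 − 887 = 124 hPa.
V ≈ 5.9 × 124^0.642 = 5.9 × 22.079 ≈ 130.265 kt.
130.265 × 1.151 ≈ 149.94 mph → 149.9 mph.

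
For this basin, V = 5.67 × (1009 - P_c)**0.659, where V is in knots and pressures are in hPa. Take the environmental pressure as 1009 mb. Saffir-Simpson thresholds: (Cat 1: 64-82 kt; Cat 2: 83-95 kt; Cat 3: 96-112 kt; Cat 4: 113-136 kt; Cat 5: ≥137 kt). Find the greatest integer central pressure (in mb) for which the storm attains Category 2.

Category 2 begins at V = 83 kt.
Required ΔP = (83/5.67)^(1/0.659) = 14.638^1.517 ≈ 58.69 mb.
P_c ≤ 1009 − 58.69 = 950.31, so the highest integer P_c is 950 mb.

950 mb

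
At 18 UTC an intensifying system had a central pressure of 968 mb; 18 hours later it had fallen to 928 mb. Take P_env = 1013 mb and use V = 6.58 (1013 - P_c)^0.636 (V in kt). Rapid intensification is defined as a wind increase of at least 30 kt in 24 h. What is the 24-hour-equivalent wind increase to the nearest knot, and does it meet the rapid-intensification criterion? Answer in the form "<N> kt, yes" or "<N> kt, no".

V₁: ΔP = 45, V ≈ 6.58 × 45^0.636 ≈ 74.07 kt.
V₂: ΔP = 85, V ≈ 6.58 × 85^0.636 ≈ 111.00 kt.
ΔV over 18 h = 36.93 kt → 24 h equivalent = 36.93 × 24/18 ≈ 49.24 kt.
49 kt ≥ 30 kt ⇒ rapid intensification.

49 kt, yes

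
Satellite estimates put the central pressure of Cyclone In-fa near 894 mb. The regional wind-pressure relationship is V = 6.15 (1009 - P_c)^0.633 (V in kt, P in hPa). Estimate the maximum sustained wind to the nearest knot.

124 kt

ΔP = 1009 − 894 = 115 mb.
115^0.633 ≈ 20.157.
V ≈ 6.15 × 20.157 ≈ 124.0 kt.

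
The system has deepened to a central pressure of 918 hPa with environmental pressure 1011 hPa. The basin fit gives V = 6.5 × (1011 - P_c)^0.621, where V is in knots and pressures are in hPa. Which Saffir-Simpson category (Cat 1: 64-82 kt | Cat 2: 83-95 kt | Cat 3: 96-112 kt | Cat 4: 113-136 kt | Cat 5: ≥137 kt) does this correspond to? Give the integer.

ΔP = 1011 − 918 = 93 hPa.
V ≈ 6.5 × 93^0.621 = 6.5 × 16.69 ≈ 108 kt.
108 kt falls in the Category 3 band.

3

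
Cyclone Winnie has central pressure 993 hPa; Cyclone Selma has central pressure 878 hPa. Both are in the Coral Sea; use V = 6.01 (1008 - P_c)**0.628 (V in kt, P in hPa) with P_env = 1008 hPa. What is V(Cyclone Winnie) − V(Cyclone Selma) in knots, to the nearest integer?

Cyclone Winnie: ΔP = 15; V ≈ 6.01 × 15^0.628 ≈ 32.92 kt.
Cyclone Selma: ΔP = 130; V ≈ 6.01 × 130^0.628 ≈ 127.77 kt.
Difference ≈ 32.92 − 127.77 = -94.85 → -95 kt.

-95 kt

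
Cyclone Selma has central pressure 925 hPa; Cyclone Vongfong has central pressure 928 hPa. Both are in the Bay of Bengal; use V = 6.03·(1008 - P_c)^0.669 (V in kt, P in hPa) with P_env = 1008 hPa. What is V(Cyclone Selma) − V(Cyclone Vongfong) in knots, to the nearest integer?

Cyclone Selma: ΔP = 83; V ≈ 6.03 × 83^0.669 ≈ 115.93 kt.
Cyclone Vongfong: ΔP = 80; V ≈ 6.03 × 80^0.669 ≈ 113.11 kt.
Difference ≈ 115.93 − 113.11 = 2.82 → 3 kt.

3 kt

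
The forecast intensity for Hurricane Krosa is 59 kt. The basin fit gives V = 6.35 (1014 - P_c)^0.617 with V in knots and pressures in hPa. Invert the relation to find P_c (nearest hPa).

977 hPa

ΔP = (V / 6.35)^(1/0.617) = (59/6.35)^1.621.
59/6.35 = 9.291; 9.291^1.621 ≈ 37.07 hPa.
P_c = 1014 − 37.07 = 976.93 ≈ 977 hPa.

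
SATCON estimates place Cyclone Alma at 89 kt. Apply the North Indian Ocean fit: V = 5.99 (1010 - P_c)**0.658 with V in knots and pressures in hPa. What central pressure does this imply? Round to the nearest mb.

ΔP = (V / 5.99)^(1/0.658) = (89/5.99)^1.520.
89/5.99 = 14.858; 14.858^1.520 ≈ 60.41 mb.
P_c = 1010 − 60.41 = 949.59 ≈ 950 mb.

950 mb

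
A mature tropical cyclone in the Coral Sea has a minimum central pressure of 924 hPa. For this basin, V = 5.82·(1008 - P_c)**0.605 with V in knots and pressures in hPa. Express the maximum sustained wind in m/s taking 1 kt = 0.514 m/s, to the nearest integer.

ΔP = 1008 − 924 = 84 hPa.
V ≈ 5.82 × 84^0.605 = 5.82 × 14.594 ≈ 84.940 kt.
84.940 × 0.514 ≈ 43.66 m/s → 44 m/s.

44 m/s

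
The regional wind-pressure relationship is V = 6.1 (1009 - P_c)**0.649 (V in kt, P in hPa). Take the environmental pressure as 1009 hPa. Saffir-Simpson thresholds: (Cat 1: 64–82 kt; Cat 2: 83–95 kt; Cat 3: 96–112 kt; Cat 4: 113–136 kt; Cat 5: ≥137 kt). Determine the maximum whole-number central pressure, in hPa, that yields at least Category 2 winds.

953 hPa

Category 2 begins at V = 83 kt.
Required ΔP = (83/6.1)^(1/0.649) = 13.607^1.541 ≈ 55.84 hPa.
P_c ≤ 1009 − 55.84 = 953.16, so the highest integer P_c is 953 hPa.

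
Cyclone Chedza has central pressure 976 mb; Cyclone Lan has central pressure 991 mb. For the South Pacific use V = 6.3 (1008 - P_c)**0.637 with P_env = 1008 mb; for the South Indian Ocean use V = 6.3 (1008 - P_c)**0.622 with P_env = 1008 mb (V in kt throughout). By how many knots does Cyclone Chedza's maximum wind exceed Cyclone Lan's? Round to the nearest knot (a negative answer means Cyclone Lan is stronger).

Cyclone Chedza: ΔP = 32; V ≈ 6.3 × 32^0.637 ≈ 57.30 kt.
Cyclone Lan: ΔP = 17; V ≈ 6.3 × 17^0.622 ≈ 36.70 kt.
Difference ≈ 57.30 − 36.70 = 20.60 → 21 kt.

21 kt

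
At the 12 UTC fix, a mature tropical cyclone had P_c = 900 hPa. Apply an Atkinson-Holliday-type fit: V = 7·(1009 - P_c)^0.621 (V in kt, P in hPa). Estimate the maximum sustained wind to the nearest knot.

129 kt

ΔP = 1009 − 900 = 109 hPa.
109^0.621 ≈ 18.418.
V ≈ 7 × 18.418 ≈ 128.9 kt.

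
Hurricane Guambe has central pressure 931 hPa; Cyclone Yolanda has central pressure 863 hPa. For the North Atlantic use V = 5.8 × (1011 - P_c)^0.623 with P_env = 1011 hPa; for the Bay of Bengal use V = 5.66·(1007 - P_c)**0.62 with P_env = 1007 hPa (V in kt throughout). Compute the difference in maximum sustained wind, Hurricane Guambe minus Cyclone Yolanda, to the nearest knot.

-34 kt

Hurricane Guambe: ΔP = 80; V ≈ 5.8 × 80^0.623 ≈ 88.93 kt.
Cyclone Yolanda: ΔP = 144; V ≈ 5.66 × 144^0.62 ≈ 123.31 kt.
Difference ≈ 88.93 − 123.31 = -34.38 → -34 kt.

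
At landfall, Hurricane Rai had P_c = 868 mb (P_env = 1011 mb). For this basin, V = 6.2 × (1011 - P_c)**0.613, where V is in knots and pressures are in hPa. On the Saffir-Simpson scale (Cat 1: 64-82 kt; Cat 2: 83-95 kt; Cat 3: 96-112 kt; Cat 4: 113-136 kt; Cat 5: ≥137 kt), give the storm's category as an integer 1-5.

ΔP = 1011 − 868 = 143 mb.
V ≈ 6.2 × 143^0.613 = 6.2 × 20.95 ≈ 130 kt.
130 kt falls in the Category 4 band.

4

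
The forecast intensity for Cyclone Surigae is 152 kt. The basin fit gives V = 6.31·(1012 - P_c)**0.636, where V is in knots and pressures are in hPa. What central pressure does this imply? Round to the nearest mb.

ΔP = (V / 6.31)^(1/0.636) = (152/6.31)^1.572.
152/6.31 = 24.089; 24.089^1.572 ≈ 148.82 mb.
P_c = 1012 − 148.82 = 863.18 ≈ 863 mb.

863 mb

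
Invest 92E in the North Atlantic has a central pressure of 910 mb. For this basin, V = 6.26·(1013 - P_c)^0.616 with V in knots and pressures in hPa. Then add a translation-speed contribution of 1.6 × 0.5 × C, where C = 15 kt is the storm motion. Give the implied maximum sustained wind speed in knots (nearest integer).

ΔP = 1013 − 910 = 103 mb.
103^0.616 ≈ 17.374.
V ≈ 6.26 × 17.374 ≈ 108.8 kt.
Translation term: 1.6 × 0.5 × 15 = 12 kt.
Corrected V ≈ 120.8 kt → 121 kt.

121 kt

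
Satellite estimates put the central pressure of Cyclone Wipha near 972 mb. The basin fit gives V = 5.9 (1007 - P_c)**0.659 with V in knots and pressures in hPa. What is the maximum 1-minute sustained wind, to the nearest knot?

ΔP = 1007 − 972 = 35 mb.
35^0.659 ≈ 10.412.
V ≈ 5.9 × 10.412 ≈ 61.4 kt.

61 kt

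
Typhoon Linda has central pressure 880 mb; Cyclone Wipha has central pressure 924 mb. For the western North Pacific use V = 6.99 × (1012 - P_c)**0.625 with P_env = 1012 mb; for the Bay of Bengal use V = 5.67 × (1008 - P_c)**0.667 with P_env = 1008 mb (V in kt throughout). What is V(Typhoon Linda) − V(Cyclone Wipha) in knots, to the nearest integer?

39 kt

Typhoon Linda: ΔP = 132; V ≈ 6.99 × 132^0.625 ≈ 147.85 kt.
Cyclone Wipha: ΔP = 84; V ≈ 5.67 × 84^0.667 ≈ 108.91 kt.
Difference ≈ 147.85 − 108.91 = 38.94 → 39 kt.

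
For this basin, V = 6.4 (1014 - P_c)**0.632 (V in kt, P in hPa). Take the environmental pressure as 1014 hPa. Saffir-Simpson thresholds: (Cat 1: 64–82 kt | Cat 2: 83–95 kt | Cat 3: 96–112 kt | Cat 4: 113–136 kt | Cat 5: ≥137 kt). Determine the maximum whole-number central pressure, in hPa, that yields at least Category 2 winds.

Category 2 begins at V = 83 kt.
Required ΔP = (83/6.4)^(1/0.632) = 12.969^1.582 ≈ 57.67 hPa.
P_c ≤ 1014 − 57.67 = 956.33, so the highest integer P_c is 956 hPa.

956 hPa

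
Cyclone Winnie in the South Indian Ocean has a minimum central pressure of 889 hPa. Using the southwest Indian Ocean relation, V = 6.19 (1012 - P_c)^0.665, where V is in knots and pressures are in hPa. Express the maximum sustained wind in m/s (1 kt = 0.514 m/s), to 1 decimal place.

78.1 m/s

ΔP = 1012 − 889 = 123 hPa.
V ≈ 6.19 × 123^0.665 = 6.19 × 24.535 ≈ 151.872 kt.
151.872 × 0.514 ≈ 78.06 m/s → 78.1 m/s.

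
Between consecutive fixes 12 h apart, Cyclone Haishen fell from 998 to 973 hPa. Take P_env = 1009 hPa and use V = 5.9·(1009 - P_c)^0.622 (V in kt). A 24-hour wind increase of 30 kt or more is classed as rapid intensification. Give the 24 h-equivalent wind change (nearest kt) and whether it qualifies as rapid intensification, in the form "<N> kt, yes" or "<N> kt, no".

57 kt, yes

V₁: ΔP = 11, V ≈ 5.9 × 11^0.622 ≈ 26.22 kt.
V₂: ΔP = 36, V ≈ 5.9 × 36^0.622 ≈ 54.81 kt.
ΔV over 12 h = 28.59 kt → 24 h equivalent = 28.59 × 24/12 ≈ 57.18 kt.
57 kt ≥ 30 kt ⇒ rapid intensification.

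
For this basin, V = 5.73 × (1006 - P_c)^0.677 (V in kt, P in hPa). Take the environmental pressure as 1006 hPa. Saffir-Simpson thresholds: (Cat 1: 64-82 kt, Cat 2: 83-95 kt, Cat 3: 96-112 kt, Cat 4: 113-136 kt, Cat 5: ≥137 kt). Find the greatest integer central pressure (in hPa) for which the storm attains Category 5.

Category 5 begins at V = 137 kt.
Required ΔP = (137/5.73)^(1/0.677) = 23.909^1.477 ≈ 108.71 hPa.
P_c ≤ 1006 − 108.71 = 897.29, so the highest integer P_c is 897 hPa.

897 hPa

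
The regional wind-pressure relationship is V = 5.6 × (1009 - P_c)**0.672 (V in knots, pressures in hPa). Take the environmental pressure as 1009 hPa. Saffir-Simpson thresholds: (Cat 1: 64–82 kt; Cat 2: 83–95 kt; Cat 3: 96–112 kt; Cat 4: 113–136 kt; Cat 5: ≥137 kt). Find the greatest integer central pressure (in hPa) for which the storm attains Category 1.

Category 1 begins at V = 64 kt.
Required ΔP = (64/5.6)^(1/0.672) = 11.429^1.488 ≈ 37.53 hPa.
P_c ≤ 1009 − 37.53 = 971.47, so the highest integer P_c is 971 hPa.

971 hPa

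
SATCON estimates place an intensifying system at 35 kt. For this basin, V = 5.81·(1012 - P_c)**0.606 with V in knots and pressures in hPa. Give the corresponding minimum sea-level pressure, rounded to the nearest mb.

ΔP = (V / 5.81)^(1/0.606) = (35/5.81)^1.650.
35/5.81 = 6.024; 6.024^1.650 ≈ 19.36 mb.
P_c = 1012 − 19.36 = 992.64 ≈ 993 mb.

993 mb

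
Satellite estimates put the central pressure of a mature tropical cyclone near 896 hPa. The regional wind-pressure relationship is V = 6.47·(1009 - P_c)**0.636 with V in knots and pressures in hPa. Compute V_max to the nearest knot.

131 kt

ΔP = 1009 − 896 = 113 hPa.
113^0.636 ≈ 20.219.
V ≈ 6.47 × 20.219 ≈ 130.8 kt.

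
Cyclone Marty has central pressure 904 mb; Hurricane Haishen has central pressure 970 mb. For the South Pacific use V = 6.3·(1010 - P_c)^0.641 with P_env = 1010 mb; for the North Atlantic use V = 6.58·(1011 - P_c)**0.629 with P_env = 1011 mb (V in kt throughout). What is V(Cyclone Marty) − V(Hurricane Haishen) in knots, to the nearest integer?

57 kt

Cyclone Marty: ΔP = 106; V ≈ 6.3 × 106^0.641 ≈ 125.19 kt.
Hurricane Haishen: ΔP = 41; V ≈ 6.58 × 41^0.629 ≈ 68.02 kt.
Difference ≈ 125.19 − 68.02 = 57.17 → 57 kt.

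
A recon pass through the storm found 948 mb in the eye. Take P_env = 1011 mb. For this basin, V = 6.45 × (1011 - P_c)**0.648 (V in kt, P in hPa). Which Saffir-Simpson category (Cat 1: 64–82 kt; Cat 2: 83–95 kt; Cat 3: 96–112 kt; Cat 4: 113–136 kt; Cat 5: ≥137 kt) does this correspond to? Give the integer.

ΔP = 1011 − 948 = 63 mb.
V ≈ 6.45 × 63^0.648 = 6.45 × 14.65 ≈ 95 kt.
95 kt falls in the Category 2 band.

2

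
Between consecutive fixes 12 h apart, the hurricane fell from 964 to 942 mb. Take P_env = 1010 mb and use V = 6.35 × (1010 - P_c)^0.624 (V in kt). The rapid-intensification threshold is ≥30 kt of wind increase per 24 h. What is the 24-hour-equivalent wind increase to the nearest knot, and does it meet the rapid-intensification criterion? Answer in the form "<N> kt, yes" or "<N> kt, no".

V₁: ΔP = 46, V ≈ 6.35 × 46^0.624 ≈ 69.24 kt.
V₂: ΔP = 68, V ≈ 6.35 × 68^0.624 ≈ 88.36 kt.
ΔV over 12 h = 19.12 kt → 24 h equivalent = 19.12 × 24/12 ≈ 38.24 kt.
38 kt ≥ 30 kt ⇒ rapid intensification.

38 kt, yes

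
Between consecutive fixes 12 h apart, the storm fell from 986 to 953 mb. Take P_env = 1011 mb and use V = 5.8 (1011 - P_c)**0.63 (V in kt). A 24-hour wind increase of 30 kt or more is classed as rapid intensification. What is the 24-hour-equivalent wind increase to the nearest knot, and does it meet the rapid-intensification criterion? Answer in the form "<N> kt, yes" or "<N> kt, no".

62 kt, yes

V₁: ΔP = 25, V ≈ 5.8 × 25^0.63 ≈ 44.07 kt.
V₂: ΔP = 58, V ≈ 5.8 × 58^0.63 ≈ 74.88 kt.
ΔV over 12 h = 30.81 kt → 24 h equivalent = 30.81 × 24/12 ≈ 61.62 kt.
62 kt ≥ 30 kt ⇒ rapid intensification.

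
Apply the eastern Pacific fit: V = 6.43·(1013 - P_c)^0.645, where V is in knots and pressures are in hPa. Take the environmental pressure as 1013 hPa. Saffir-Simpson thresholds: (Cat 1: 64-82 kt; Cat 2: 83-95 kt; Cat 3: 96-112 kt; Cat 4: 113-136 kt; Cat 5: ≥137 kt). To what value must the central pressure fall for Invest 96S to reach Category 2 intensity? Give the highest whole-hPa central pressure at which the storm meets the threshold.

Category 2 begins at V = 83 kt.
Required ΔP = (83/6.43)^(1/0.645) = 12.908^1.550 ≈ 52.76 hPa.
P_c ≤ 1013 − 52.76 = 960.24, so the highest integer P_c is 960 hPa.

960 hPa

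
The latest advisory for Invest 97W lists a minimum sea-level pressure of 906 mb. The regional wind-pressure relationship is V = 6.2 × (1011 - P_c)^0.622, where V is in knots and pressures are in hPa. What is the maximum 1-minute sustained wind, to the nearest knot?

ΔP = 1011 − 906 = 105 mb.
105^0.622 ≈ 18.079.
V ≈ 6.2 × 18.079 ≈ 112.1 kt.

112 kt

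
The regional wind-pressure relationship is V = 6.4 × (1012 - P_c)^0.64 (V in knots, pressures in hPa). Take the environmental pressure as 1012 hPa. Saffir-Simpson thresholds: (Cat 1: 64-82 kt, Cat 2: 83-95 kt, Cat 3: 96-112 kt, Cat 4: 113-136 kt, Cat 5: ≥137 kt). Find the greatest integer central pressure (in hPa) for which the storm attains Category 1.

Category 1 begins at V = 64 kt.
Required ΔP = (64/6.4)^(1/0.64) = 10.000^1.562 ≈ 36.52 hPa.
P_c ≤ 1012 − 36.52 = 975.48, so the highest integer P_c is 975 hPa.

975 hPa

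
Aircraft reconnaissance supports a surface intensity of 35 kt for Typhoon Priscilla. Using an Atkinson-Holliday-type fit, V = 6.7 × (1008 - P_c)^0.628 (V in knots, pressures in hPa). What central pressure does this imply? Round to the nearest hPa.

ΔP = (V / 6.7)^(1/0.628) = (35/6.7)^1.592.
35/6.7 = 5.224; 5.224^1.592 ≈ 13.91 hPa.
P_c = 1008 − 13.91 = 994.09 ≈ 994 hPa.

994 hPa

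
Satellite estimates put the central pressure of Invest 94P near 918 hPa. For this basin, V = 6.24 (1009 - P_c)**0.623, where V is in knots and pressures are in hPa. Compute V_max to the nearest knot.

ΔP = 1009 − 918 = 91 hPa.
91^0.623 ≈ 16.614.
V ≈ 6.24 × 16.614 ≈ 103.7 kt.

104 kt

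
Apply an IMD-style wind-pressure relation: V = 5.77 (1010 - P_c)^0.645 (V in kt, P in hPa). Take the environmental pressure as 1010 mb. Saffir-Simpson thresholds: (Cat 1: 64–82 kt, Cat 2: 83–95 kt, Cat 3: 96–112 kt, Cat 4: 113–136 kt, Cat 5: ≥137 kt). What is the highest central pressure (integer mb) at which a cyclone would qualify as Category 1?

968 mb

Category 1 begins at V = 64 kt.
Required ΔP = (64/5.77)^(1/0.645) = 11.092^1.550 ≈ 41.70 mb.
P_c ≤ 1010 − 41.70 = 968.30, so the highest integer P_c is 968 mb.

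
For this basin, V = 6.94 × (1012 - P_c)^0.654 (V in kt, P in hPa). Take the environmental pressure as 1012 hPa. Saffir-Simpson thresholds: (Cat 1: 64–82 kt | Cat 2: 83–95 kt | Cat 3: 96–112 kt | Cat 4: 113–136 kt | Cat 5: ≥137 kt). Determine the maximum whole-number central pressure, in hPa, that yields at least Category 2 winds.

967 hPa

Category 2 begins at V = 83 kt.
Required ΔP = (83/6.94)^(1/0.654) = 11.960^1.529 ≈ 44.45 hPa.
P_c ≤ 1012 − 44.45 = 967.55, so the highest integer P_c is 967 hPa.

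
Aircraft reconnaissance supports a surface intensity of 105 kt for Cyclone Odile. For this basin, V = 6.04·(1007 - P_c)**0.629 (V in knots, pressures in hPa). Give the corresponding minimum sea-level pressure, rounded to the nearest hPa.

913 hPa

ΔP = (V / 6.04)^(1/0.629) = (105/6.04)^1.590.
105/6.04 = 17.384; 17.384^1.590 ≈ 93.68 hPa.
P_c = 1007 − 93.68 = 913.32 ≈ 913 hPa.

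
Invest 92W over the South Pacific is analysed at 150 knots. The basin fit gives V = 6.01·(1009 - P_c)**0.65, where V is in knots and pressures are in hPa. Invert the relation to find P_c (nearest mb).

ΔP = (V / 6.01)^(1/0.65) = (150/6.01)^1.538.
150/6.01 = 24.958; 24.958^1.538 ≈ 141.11 mb.
P_c = 1009 − 141.11 = 867.89 ≈ 868 mb.

868 mb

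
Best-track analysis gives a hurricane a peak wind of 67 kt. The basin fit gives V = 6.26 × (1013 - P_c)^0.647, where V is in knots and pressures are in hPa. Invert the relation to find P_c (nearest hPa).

ΔP = (V / 6.26)^(1/0.647) = (67/6.26)^1.546.
67/6.26 = 10.703; 10.703^1.546 ≈ 39.01 hPa.
P_c = 1013 − 39.01 = 973.99 ≈ 974 hPa.

974 hPa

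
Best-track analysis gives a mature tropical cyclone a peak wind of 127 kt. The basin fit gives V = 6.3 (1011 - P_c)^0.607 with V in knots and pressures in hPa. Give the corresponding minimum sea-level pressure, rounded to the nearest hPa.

ΔP = (V / 6.3)^(1/0.607) = (127/6.3)^1.647.
127/6.3 = 20.159; 20.159^1.647 ≈ 140.94 hPa.
P_c = 1011 − 140.94 = 870.06 ≈ 870 hPa.

870 hPa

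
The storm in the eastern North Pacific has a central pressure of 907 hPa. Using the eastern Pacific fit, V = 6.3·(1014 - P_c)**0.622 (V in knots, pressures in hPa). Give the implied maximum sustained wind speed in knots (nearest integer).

115 kt

ΔP = 1014 − 907 = 107 hPa.
107^0.622 ≈ 18.293.
V ≈ 6.3 × 18.293 ≈ 115.2 kt.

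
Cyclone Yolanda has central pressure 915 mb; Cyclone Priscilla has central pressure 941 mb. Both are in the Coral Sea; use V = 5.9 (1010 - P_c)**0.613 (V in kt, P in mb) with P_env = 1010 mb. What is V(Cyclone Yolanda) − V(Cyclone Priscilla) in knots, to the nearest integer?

Cyclone Yolanda: ΔP = 95; V ≈ 5.9 × 95^0.613 ≈ 96.20 kt.
Cyclone Priscilla: ΔP = 69; V ≈ 5.9 × 69^0.613 ≈ 79.08 kt.
Difference ≈ 96.20 − 79.08 = 17.12 → 17 kt.

17 kt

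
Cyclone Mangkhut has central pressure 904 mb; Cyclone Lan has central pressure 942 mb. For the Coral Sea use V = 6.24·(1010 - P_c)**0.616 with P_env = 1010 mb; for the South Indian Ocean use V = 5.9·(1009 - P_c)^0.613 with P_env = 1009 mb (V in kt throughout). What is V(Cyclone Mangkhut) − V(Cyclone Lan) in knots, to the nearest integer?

33 kt

Cyclone Mangkhut: ΔP = 106; V ≈ 6.24 × 106^0.616 ≈ 110.35 kt.
Cyclone Lan: ΔP = 67; V ≈ 5.9 × 67^0.613 ≈ 77.67 kt.
Difference ≈ 110.35 − 77.67 = 32.68 → 33 kt.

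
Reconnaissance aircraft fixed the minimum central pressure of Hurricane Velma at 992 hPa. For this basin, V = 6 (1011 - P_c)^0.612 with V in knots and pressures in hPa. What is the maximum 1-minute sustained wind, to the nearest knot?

36 kt

ΔP = 1011 − 992 = 19 hPa.
19^0.612 ≈ 6.062.
V ≈ 6 × 6.062 ≈ 36.4 kt.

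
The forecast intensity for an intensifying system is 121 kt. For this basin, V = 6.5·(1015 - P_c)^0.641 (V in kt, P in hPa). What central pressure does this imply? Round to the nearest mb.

919 mb

ΔP = (V / 6.5)^(1/0.641) = (121/6.5)^1.560.
121/6.5 = 18.615; 18.615^1.560 ≈ 95.74 mb.
P_c = 1015 − 95.74 = 919.26 ≈ 919 mb.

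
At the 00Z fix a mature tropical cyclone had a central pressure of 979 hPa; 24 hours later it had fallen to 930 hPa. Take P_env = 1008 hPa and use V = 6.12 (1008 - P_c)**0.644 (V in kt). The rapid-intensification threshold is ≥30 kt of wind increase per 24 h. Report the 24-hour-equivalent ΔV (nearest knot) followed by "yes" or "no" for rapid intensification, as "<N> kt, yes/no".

V₁: ΔP = 29, V ≈ 6.12 × 29^0.644 ≈ 53.52 kt.
V₂: ΔP = 78, V ≈ 6.12 × 78^0.644 ≈ 101.22 kt.
ΔV over 24 h = 47.70 kt → 24 h equivalent = 47.70 × 24/24 ≈ 47.70 kt.
48 kt ≥ 30 kt ⇒ rapid intensification.

48 kt, yes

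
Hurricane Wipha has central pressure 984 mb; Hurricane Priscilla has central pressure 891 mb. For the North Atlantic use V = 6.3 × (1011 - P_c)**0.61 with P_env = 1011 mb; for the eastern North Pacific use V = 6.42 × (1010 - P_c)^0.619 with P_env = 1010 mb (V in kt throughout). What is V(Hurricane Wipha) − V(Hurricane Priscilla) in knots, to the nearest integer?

Hurricane Wipha: ΔP = 27; V ≈ 6.3 × 27^0.61 ≈ 47.04 kt.
Hurricane Priscilla: ΔP = 119; V ≈ 6.42 × 119^0.619 ≈ 123.68 kt.
Difference ≈ 47.04 − 123.68 = -76.64 → -77 kt.

-77 kt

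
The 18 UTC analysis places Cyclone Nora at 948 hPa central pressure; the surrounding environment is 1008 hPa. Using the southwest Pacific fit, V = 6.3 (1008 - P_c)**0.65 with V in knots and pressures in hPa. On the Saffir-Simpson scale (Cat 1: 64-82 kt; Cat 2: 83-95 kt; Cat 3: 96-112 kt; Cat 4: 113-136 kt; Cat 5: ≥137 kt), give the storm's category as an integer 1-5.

ΔP = 1008 − 948 = 60 hPa.
V ≈ 6.3 × 60^0.65 = 6.3 × 14.32 ≈ 90 kt.
90 kt falls in the Category 2 band.

2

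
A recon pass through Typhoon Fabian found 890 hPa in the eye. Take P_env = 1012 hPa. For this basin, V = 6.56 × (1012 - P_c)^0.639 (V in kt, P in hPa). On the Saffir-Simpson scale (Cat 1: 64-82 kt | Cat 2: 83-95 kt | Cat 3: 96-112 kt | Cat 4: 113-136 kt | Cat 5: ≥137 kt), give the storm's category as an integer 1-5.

ΔP = 1012 − 890 = 122 hPa.
V ≈ 6.56 × 122^0.639 = 6.56 × 21.54 ≈ 141 kt.
141 kt falls in the Category 5 band.

5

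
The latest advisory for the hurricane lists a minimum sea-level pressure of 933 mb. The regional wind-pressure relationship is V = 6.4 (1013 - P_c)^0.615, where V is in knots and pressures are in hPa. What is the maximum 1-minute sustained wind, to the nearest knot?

95 kt

ΔP = 1013 − 933 = 80 mb.
80^0.615 ≈ 14.805.
V ≈ 6.4 × 14.805 ≈ 94.8 kt.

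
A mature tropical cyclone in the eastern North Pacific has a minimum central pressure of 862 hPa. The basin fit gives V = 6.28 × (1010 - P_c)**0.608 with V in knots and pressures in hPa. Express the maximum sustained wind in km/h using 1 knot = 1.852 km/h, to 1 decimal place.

242.7 km/h

ΔP = 1010 − 862 = 148 hPa.
V ≈ 6.28 × 148^0.608 = 6.28 × 20.870 ≈ 131.063 kt.
131.063 × 1.852 ≈ 242.73 km/h → 242.7 km/h.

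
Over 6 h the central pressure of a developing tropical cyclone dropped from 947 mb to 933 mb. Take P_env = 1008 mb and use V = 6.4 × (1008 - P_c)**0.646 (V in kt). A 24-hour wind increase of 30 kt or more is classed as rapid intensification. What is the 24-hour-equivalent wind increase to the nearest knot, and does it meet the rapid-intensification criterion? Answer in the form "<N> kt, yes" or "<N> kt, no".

V₁: ΔP = 61, V ≈ 6.4 × 61^0.646 ≈ 91.10 kt.
V₂: ΔP = 75, V ≈ 6.4 × 75^0.646 ≈ 104.10 kt.
ΔV over 6 h = 13.00 kt → 24 h equivalent = 13.00 × 24/6 ≈ 52.00 kt.
52 kt ≥ 30 kt ⇒ rapid intensification.

52 kt, yes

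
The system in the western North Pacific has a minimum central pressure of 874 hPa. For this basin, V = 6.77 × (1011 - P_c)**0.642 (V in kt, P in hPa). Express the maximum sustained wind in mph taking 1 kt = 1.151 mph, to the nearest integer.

ΔP = 1011 − 874 = 137 hPa.
V ≈ 6.77 × 137^0.642 = 6.77 × 23.538 ≈ 159.354 kt.
159.354 × 1.151 ≈ 183.42 mph → 183 mph.

183 mph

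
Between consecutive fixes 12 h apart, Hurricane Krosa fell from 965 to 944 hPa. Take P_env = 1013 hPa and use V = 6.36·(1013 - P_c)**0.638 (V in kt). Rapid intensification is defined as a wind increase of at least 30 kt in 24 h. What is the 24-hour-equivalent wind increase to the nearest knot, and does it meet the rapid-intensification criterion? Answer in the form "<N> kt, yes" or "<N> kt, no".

V₁: ΔP = 48, V ≈ 6.36 × 48^0.638 ≈ 75.18 kt.
V₂: ΔP = 69, V ≈ 6.36 × 69^0.638 ≈ 94.76 kt.
ΔV over 12 h = 19.58 kt → 24 h equivalent = 19.58 × 24/12 ≈ 39.16 kt.
39 kt ≥ 30 kt ⇒ rapid intensification.

39 kt, yes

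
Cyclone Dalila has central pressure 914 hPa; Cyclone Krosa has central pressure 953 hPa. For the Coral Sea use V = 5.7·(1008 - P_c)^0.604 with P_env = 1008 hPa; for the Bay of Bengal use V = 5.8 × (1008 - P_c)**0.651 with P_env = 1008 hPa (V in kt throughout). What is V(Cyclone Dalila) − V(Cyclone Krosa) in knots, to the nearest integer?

Cyclone Dalila: ΔP = 94; V ≈ 5.7 × 94^0.604 ≈ 88.64 kt.
Cyclone Krosa: ΔP = 55; V ≈ 5.8 × 55^0.651 ≈ 78.78 kt.
Difference ≈ 88.64 − 78.78 = 9.86 → 10 kt.

10 kt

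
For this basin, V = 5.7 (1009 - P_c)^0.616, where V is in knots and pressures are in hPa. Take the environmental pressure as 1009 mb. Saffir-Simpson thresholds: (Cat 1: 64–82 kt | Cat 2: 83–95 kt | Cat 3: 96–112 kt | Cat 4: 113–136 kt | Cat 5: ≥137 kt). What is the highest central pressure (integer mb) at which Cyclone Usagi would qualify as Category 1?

Category 1 begins at V = 64 kt.
Required ΔP = (64/5.7)^(1/0.616) = 11.228^1.623 ≈ 50.70 mb.
P_c ≤ 1009 − 50.70 = 958.30, so the highest integer P_c is 958 mb.

958 mb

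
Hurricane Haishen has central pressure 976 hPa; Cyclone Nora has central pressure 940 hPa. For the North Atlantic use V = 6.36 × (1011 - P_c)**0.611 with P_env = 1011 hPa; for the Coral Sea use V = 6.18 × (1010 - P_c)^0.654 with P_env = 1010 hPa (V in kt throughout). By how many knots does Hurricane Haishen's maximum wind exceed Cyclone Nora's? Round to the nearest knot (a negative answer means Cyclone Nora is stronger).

-44 kt

Hurricane Haishen: ΔP = 35; V ≈ 6.36 × 35^0.611 ≈ 55.83 kt.
Cyclone Nora: ΔP = 70; V ≈ 6.18 × 70^0.654 ≈ 99.47 kt.
Difference ≈ 55.83 − 99.47 = -43.64 → -44 kt.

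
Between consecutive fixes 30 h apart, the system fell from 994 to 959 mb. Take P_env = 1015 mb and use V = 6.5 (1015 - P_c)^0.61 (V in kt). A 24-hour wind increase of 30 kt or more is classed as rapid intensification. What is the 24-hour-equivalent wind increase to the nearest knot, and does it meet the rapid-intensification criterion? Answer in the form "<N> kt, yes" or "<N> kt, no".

27 kt, no

V₁: ΔP = 21, V ≈ 6.5 × 21^0.61 ≈ 41.64 kt.
V₂: ΔP = 56, V ≈ 6.5 × 56^0.61 ≈ 75.74 kt.
ΔV over 30 h = 34.10 kt → 24 h equivalent = 34.10 × 24/30 ≈ 27.28 kt.
27 kt < 30 kt ⇒ not rapid intensification.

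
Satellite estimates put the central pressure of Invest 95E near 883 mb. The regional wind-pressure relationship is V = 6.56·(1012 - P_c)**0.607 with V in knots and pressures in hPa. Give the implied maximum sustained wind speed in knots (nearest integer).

125 kt

ΔP = 1012 − 883 = 129 mb.
129^0.607 ≈ 19.104.
V ≈ 6.56 × 19.104 ≈ 125.3 kt.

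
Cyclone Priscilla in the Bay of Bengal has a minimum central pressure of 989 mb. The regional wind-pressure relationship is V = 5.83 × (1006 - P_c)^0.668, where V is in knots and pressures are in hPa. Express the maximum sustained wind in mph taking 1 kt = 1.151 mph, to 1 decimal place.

ΔP = 1006 − 989 = 17 mb.
V ≈ 5.83 × 17^0.668 = 5.83 × 6.637 ≈ 38.691 kt.
38.691 × 1.151 ≈ 44.53 mph → 44.5 mph.

44.5 mph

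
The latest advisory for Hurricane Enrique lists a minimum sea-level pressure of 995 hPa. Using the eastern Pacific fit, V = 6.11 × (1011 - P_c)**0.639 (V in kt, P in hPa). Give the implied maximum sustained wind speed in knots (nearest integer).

36 kt

ΔP = 1011 − 995 = 16 hPa.
16^0.639 ≈ 5.881.
V ≈ 6.11 × 5.881 ≈ 35.9 kt.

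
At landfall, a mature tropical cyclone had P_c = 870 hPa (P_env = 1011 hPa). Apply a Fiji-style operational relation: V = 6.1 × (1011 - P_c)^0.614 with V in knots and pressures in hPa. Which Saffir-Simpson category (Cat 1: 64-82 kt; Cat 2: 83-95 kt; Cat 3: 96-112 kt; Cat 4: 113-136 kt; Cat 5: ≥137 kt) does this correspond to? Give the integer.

4

ΔP = 1011 − 870 = 141 hPa.
V ≈ 6.1 × 141^0.614 = 6.1 × 20.87 ≈ 127 kt.
127 kt falls in the Category 4 band.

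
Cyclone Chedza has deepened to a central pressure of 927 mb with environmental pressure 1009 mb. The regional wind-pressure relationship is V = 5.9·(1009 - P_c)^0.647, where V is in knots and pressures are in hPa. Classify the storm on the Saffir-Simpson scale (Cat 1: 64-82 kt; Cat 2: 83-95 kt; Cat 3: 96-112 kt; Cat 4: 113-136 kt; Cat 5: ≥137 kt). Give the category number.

3

ΔP = 1009 − 927 = 82 mb.
V ≈ 5.9 × 82^0.647 = 5.9 × 17.31 ≈ 102 kt.
102 kt falls in the Category 3 band.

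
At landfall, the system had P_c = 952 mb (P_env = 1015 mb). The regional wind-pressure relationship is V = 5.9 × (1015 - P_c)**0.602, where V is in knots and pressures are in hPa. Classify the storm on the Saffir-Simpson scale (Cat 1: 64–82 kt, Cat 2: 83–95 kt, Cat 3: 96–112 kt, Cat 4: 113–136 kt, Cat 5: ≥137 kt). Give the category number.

1

ΔP = 1015 − 952 = 63 mb.
V ≈ 5.9 × 63^0.602 = 5.9 × 12.11 ≈ 71 kt.
71 kt falls in the Category 1 band.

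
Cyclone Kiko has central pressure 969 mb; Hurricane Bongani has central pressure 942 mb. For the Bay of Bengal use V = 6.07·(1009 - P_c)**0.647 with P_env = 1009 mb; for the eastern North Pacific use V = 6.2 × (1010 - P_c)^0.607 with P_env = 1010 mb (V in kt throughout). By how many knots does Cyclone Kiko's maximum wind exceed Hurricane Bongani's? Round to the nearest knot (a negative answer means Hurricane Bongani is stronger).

Cyclone Kiko: ΔP = 40; V ≈ 6.07 × 40^0.647 ≈ 66.03 kt.
Hurricane Bongani: ΔP = 68; V ≈ 6.2 × 68^0.607 ≈ 80.30 kt.
Difference ≈ 66.03 − 80.30 = -14.27 → -14 kt.

-14 kt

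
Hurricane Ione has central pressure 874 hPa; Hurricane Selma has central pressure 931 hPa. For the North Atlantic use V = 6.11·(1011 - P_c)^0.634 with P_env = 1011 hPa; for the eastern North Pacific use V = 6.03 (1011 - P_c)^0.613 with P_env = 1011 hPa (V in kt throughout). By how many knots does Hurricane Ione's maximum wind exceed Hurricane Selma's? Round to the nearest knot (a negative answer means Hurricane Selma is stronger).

Hurricane Ione: ΔP = 137; V ≈ 6.11 × 137^0.634 ≈ 138.27 kt.
Hurricane Selma: ΔP = 80; V ≈ 6.03 × 80^0.613 ≈ 88.49 kt.
Difference ≈ 138.27 − 88.49 = 49.78 → 50 kt.

50 kt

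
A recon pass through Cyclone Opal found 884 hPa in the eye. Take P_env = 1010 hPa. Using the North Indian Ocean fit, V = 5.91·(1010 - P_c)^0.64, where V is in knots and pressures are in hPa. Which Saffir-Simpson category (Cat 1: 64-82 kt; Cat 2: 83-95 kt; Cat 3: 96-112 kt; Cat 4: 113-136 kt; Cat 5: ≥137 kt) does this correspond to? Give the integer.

ΔP = 1010 − 884 = 126 hPa.
V ≈ 5.91 × 126^0.64 = 5.91 × 22.09 ≈ 131 kt.
131 kt falls in the Category 4 band.

4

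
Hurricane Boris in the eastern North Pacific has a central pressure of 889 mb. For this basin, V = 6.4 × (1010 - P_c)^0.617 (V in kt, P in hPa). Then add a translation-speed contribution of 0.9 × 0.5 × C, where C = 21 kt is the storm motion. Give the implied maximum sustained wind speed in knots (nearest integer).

133 kt

ΔP = 1010 − 889 = 121 mb.
121^0.617 ≈ 19.279.
V ≈ 6.4 × 19.279 ≈ 123.4 kt.
Translation term: 0.9 × 0.5 × 21 = 9.45 kt.
Corrected V ≈ 132.85 kt → 133 kt.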